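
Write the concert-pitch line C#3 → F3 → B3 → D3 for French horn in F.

The French horn in F sounds a perfect fifth below written, so the written part must be a perfect fifth above concert — transpose each note up.
C#3 becomes G#3
F3 becomes C4
B3 becomes F#4
D3 becomes A3

G#3 C4 F#4 A3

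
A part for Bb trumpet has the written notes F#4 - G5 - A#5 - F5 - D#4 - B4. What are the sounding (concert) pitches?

E4 F5 G#5 Eb5 C#4 A4

Written C4 on the Bb trumpet sounds as Bb3, a major second lower; apply that shift to every note.
F#4 gives E4
G5 gives F5
A#5 gives G#5
F5 gives Eb5
D#4 gives C#4
B4 gives A4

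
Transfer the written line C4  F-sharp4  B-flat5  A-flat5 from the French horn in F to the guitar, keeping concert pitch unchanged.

F4 B4 Eb6 Db6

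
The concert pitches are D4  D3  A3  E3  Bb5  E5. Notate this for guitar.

D5 D4 A4 E4 Bb6 E6

Written C4 sounds as C3 on the guitar, so concert pitches are written a perfect octave up.
D4 → D5
D3 → D4
A3 → A4
E3 → E4
Bb5 → Bb6
E5 → E6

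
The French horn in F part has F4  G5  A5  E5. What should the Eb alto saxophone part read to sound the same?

First find concert pitch: the French horn in F sounds a perfect fifth below written, so F4 G5 A5 E5 sounds Bb3 C5 D5 A4.
Then write for Eb alto saxophone: it sounds a major sixth below written, so the part must be a major sixth above concert.
Bb3 → G4
C5 → A5
D5 → B5
A4 → F#5

G4 A5 B5 F#5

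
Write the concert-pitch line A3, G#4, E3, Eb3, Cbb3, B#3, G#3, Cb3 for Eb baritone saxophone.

F#5 E#6 C#5 C5 Abb4 G##5 E#5 Ab4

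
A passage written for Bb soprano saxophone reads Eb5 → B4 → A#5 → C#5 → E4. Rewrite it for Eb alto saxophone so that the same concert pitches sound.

Bb5 F#5 E#6 G#5 B4

First find concert pitch: the Bb soprano saxophone sounds a major second below written, so Eb5 B4 A#5 C#5 E4 sounds Db5 A4 G#5 B4 D4.
Then write for Eb alto saxophone: it sounds a major sixth below written, so the part must be a major sixth above concert.
Db5 → Bb5
A4 → F#5
G#5 → E#6
B4 → G#5
D4 → B4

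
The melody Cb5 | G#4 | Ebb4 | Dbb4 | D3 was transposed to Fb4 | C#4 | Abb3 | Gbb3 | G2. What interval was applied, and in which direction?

down a perfect fifth

Take the first pair: Cb5 → Fb4. C to F spans 5 letter names, so the interval is some kind of fifth.
Fb4 to Cb5 is 7 semitones, which makes it a perfect fifth; the second version is lower, so the direction is down.
Checking another pair — D3 → G2 — gives the same interval.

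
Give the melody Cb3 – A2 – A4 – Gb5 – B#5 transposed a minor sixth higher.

Abb3 F3 F5 Ebb6 G#6

A minor sixth up from Cb3 gives Abb3.
A2: a sixth up reaches F, and 8 semitones makes it F3.
A minor sixth up from A4 gives F5.
A minor sixth up from Gb5 gives Ebb6.
A minor sixth up from B#5 gives G#6.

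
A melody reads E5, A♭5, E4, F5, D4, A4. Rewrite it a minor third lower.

E5 -> C#5
Ab5 -> F5
E4 -> C#4
F5 -> D5
D4 -> B3
A4 -> F#4

C#5 F5 C#4 D5 B3 F#4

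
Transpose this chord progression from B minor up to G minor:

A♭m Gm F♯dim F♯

B minor up to G minor is a minor sixth; each chord root moves by that interval while the quality stays the same.
A♭m: root A♭ up a minor sixth → Fb, giving Fbm.
Gm: root G up a minor sixth → Eb, giving Ebm.
F♯dim: root F♯ up a minor sixth → D, giving Ddim.
F♯: root F♯ up a minor sixth → D, giving D.

Fbm Ebm Ddim D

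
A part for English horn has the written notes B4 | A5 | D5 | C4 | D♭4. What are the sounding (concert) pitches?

The English horn sounds a perfect fifth below written, so transpose each written note down a perfect fifth.
B4 -> E4
A5 -> D5
D5 -> G4
C4 -> F3
Db4 -> Gb3

E4 D5 G4 F3 Gb3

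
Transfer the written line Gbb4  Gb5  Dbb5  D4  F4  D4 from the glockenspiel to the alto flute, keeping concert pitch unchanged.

First find concert pitch: the glockenspiel sounds a perfect fifteenth above written, so Gbb4 Gb5 Dbb5 D4 F4 D4 sounds Gbb6 Gb7 Dbb7 D6 F6 D6.
Then write for alto flute: it sounds a perfect fourth below written, so the part must be a perfect fourth above concert.
Gbb6 → Cbb7
Gb7 → Cb8
Dbb7 → Gbb7
D6 → G6
F6 → Bb6
D6 → G6

Cbb7 Cb8 Gbb7 G6 Bb6 G6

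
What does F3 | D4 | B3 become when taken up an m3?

Ab3 F4 D4

F3 up a minor third is Ab3.
D4 up a minor third is F4.
B3: a third up reaches D, and 3 semitones makes it D4.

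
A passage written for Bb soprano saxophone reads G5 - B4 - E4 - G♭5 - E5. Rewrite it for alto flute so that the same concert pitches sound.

Bb5 D5 G4 Bbb5 G5

First find concert pitch: the Bb soprano saxophone sounds a major second below written, so G5 B4 E4 G♭5 E5 sounds F5 A4 D4 Fb5 D5.
Then write for alto flute: it sounds a perfect fourth below written, so the part must be a perfect fourth above concert.
F5 → Bb5
A4 → D5
D4 → G4
Fb5 → Bbb5
D5 → G5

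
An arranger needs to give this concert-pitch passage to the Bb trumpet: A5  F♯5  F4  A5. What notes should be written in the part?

B5 G#5 G4 B5

Written C4 sounds as Bb3 on the Bb trumpet, so concert pitches are written a major second up.
A5 to B5
F#5 to G#5
F4 to G4
A5 to B5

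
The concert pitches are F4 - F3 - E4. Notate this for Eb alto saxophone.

D5 D4 C#5

The Eb alto saxophone sounds a major sixth below written, so the written part must be a major sixth above concert — transpose each note up.
F4 to D5
F3 to D4
E4 to C#5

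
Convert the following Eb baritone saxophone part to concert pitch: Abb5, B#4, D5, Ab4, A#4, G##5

The Eb baritone saxophone sounds a major thirteenth below written, so transpose each written note down a major thirteenth.
Abb5 -> Cbb4
B#4 -> D#3
D5 -> F3
Ab4 -> Cb3
A#4 -> C#3
G##5 -> B#3

Cbb4 D#3 F3 Cb3 C#3 B#3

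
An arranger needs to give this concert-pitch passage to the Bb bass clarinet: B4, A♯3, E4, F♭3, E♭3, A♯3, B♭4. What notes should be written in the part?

C#6 B#4 F#5 Gb4 F4 B#4 C6

The Bb bass clarinet sounds a major ninth below written, so the written part must be a major ninth above concert — transpose each note up.
B4 gives C#6
A#3 gives B#4
E4 gives F#5
Fb3 gives Gb4
Eb3 gives F4
A#3 gives B#4
Bb4 gives C6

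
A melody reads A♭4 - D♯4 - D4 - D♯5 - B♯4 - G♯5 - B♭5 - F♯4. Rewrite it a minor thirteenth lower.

C3 F##2 F#2 F##3 D##3 B#3 D4 A#2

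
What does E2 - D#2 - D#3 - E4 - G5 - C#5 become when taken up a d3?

E2 -> Gb2
D#2 -> F2
D#3 -> F3
E4 -> Gb4
G5 -> Bbb5
C#5 -> Eb5

Gb2 F2 F3 Gb4 Bbb5 Eb5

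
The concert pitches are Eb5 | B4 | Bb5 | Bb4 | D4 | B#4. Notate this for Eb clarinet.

The Eb clarinet sounds a minor third above written, so the written part must be a minor third below concert — transpose each note down.
Eb5 gives C5
B4 gives G#4
Bb5 gives G5
Bb4 gives G4
D4 gives B3
B#4 gives G##4

C5 G#4 G5 G4 B3 G##4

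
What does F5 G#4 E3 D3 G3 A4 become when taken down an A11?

Cb4 D3 Bb1 Ab1 Db2 Eb3

F5 down an augmented eleventh is Cb4.
An augmented eleventh down from G#4 gives D3.
E3: an eleventh down reaches B, and 18 semitones makes it Bb1.
D3: an eleventh down reaches A, and 18 semitones makes it Ab1.
G3 down an augmented eleventh is Db2.
A4: an eleventh down reaches E, and 18 semitones makes it Eb3.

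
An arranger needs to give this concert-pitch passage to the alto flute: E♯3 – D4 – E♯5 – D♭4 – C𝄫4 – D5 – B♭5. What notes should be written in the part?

The alto flute sounds a perfect fourth below written, so the written part must be a perfect fourth above concert — transpose each note up.
E#3 → A#3
D4 → G4
E#5 → A#5
Db4 → Gb4
Cbb4 → Fbb4
D5 → G5
Bb5 → Eb6

A#3 G4 A#5 Gb4 Fbb4 G5 Eb6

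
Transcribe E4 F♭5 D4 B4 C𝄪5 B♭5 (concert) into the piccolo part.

The piccolo sounds a perfect octave above written, so the written part must be a perfect octave below concert — transpose each note down.
E4 -> E3
Fb5 -> Fb4
D4 -> D3
B4 -> B3
C##5 -> C##4
Bb5 -> Bb4

E3 Fb4 D3 B3 C##4 Bb4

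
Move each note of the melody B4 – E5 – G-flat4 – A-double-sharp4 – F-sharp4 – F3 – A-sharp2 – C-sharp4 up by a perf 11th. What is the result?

E6 A6 Cb6 D##6 B5 Bb4 D#4 F#5

B4 gives E6
E5 gives A6
Gb4 gives Cb6
A##4 gives D##6
F#4 gives B5
F3 gives Bb4
A#2 gives D#4
C#4 gives F#5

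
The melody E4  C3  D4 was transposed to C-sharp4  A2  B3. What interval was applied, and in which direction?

From E4 to C#4 is 3 letter names — a third of some quality.
C#4 to E4 is 3 semitones, which makes it a minor third; the second version is lower, so the direction is down.
Checking another pair — D4 → B3 — gives the same interval.

down a minor third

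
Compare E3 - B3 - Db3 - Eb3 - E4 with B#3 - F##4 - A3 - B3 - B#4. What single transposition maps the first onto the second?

up an augmented fifth

Take the first pair: E3 → B#3. E to B spans 5 letter names, so the interval is some kind of fifth.
E3 to B#3 is 8 semitones, which makes it an augmented fifth; the second version is higher, so the direction is up.
Checking another pair — E4 → B#4 — gives the same interval.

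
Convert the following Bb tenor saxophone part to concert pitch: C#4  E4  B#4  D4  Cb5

B2 D3 A#3 C3 Bbb3

The Bb tenor saxophone sounds a major ninth below written, so transpose each written note down a major ninth.
C#4 → B2
E4 → D3
B#4 → A#3
D4 → C3
Cb5 → Bbb3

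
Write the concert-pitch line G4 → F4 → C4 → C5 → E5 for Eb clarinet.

The Eb clarinet sounds a minor third above written, so the written part must be a minor third below concert — transpose each note down.
G4 becomes E4
F4 becomes D4
C4 becomes A3
C5 becomes A4
E5 becomes C#5

E4 D4 A3 A4 C#5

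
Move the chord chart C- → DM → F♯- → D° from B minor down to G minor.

Ab- BbM D- Bb°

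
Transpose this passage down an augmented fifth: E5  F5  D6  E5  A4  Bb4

An augmented fifth down from E5 gives Ab4.
An augmented fifth down from F5 gives Bbb4.
D6 down an augmented fifth is Gb5.
E5: a fifth down reaches A, and 8 semitones makes it Ab4.
A4 down an augmented fifth is Db4.
Bb4 down an augmented fifth is Ebb4.

Ab4 Bbb4 Gb5 Ab4 Db4 Ebb4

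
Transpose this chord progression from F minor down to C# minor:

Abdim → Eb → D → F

F minor down to C# minor is a diminished fourth; each chord root moves by that interval while the quality stays the same.
Abdim: root Ab down a diminished fourth → E, giving Edim.
Eb: root Eb down a diminished fourth → B, giving B.
D: root D down a diminished fourth → A#, giving A#.
F: root F down a diminished fourth → C#, giving C#.

Edim B A# C#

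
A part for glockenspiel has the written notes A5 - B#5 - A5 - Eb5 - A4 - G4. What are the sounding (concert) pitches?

A7 B#7 A7 Eb7 A6 G6

Written C4 on the glockenspiel sounds as C6, a perfect fifteenth higher; apply that shift to every note.
A5 gives A7
B#5 gives B#7
A5 gives A7
Eb5 gives Eb7
A4 gives A6
G4 gives G6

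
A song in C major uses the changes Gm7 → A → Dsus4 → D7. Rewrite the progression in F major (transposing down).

C major down to F major is a perfect fifth; each chord root moves by that interval while the quality stays the same.
Gm7: root G down a perfect fifth → C, giving Cm7.
A: root A down a perfect fifth → D, giving D.
Dsus4: root D down a perfect fifth → G, giving Gsus4.
D7: root D down a perfect fifth → G, giving G7.

Cm7 D Gsus4 G7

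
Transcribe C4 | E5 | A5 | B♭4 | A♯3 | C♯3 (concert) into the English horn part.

G4 B5 E6 F5 E#4 G#3

Written C4 sounds as F3 on the English horn, so concert pitches are written a perfect fifth up.
C4 gives G4
E5 gives B5
A5 gives E6
Bb4 gives F5
A#3 gives E#4
C#3 gives G#3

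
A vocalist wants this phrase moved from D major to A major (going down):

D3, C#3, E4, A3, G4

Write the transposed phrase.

D major to A major down is a perfect fourth, so every note moves down by that interval.
D3 to A2
C#3 to G#2
E4 to B3
A3 to E3
G4 to D4

A2 G#2 B3 E3 D4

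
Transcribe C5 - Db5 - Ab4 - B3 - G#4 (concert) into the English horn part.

G5 Ab5 Eb5 F#4 D#5

The English horn sounds a perfect fifth below written, so the written part must be a perfect fifth above concert — transpose each note up.
C5 becomes G5
Db5 becomes Ab5
Ab4 becomes Eb5
B3 becomes F#4
G#4 becomes D#5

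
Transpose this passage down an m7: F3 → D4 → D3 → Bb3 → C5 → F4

G2 E3 E2 C3 D4 G3

F3 down a minor seventh is G2.
D4 down a minor seventh is E3.
D3: a seventh down reaches E, and 10 semitones makes it E2.
Bb3: a seventh down reaches C, and 10 semitones makes it C3.
C5: a seventh down reaches D, and 10 semitones makes it D4.
A minor seventh down from F4 gives G3.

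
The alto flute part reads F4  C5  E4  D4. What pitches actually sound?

Written C4 on the alto flute sounds as G3, a perfect fourth lower; apply that shift to every note.
F4 -> C4
C5 -> G4
E4 -> B3
D4 -> A3

C4 G4 B3 A3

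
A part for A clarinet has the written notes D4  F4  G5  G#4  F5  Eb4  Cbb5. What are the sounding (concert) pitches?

Written C4 on the A clarinet sounds as A3, a minor third lower; apply that shift to every note.
D4 -> B3
F4 -> D4
G5 -> E5
G#4 -> E#4
F5 -> D5
Eb4 -> C4
Cbb5 -> Abb4

B3 D4 E5 E#4 D5 C4 Abb4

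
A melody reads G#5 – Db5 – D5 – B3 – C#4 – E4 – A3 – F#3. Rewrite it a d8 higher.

G6 Dbb6 Db6 Bb4 C5 Eb5 Ab4 F4

G#5 -> G6
Db5 -> Dbb6
D5 -> Db6
B3 -> Bb4
C#4 -> C5
E4 -> Eb5
A3 -> Ab4
F#3 -> F4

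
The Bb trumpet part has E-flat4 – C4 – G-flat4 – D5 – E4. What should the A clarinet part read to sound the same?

Fb4 Db4 Abb4 Eb5 F4

First find concert pitch: the Bb trumpet sounds a major second below written, so E-flat4 C4 G-flat4 D5 E4 sounds Db4 Bb3 Fb4 C5 D4.
Then write for A clarinet: it sounds a minor third below written, so the part must be a minor third above concert.
Db4 → Fb4
Bb3 → Db4
Fb4 → Abb4
C5 → Eb5
D4 → F4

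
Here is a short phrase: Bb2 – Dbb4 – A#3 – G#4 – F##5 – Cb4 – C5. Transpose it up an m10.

Db4 Fbb5 C#5 B5 A#6 Ebb5 Eb6

Bb2 to Db4
Dbb4 to Fbb5
A#3 to C#5
G#4 to B5
F##5 to A#6
Cb4 to Ebb5
C5 to Eb6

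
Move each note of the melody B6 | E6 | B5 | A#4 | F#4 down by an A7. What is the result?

Cb6 Fb5 Cb5 Bb3 Gb3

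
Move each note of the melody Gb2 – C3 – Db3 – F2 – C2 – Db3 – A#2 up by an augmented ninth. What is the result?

A3 D#4 E4 G#3 D#3 E4 B##3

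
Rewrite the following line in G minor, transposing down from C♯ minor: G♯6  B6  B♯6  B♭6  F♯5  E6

C♯ minor to G minor down is an augmented fourth, so every note moves down by that interval.
G#6 -> D6
B6 -> F6
B#6 -> F#6
Bb6 -> Fb6
F#5 -> C5
E6 -> Bb5

D6 F6 F#6 Fb6 C5 Bb5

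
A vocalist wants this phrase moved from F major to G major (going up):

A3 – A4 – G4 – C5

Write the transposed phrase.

B3 B4 A4 D5

From F up to G is a major second; apply that to each pitch.
A3 becomes B3
A4 becomes B4
G4 becomes A4
C5 becomes D5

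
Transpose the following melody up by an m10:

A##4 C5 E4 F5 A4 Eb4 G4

C##6 Eb6 G5 Ab6 C6 Gb5 Bb5

A##4 to C##6
C5 to Eb6
E4 to G5
F5 to Ab6
A4 to C6
Eb4 to Gb5
G4 to Bb5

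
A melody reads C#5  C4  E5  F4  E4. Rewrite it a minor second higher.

C#5 -> D5
C4 -> Db4
E5 -> F5
F4 -> Gb4
E4 -> F4

D5 Db4 F5 Gb4 F4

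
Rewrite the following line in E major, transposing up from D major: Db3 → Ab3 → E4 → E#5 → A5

From D up to E is a major second; apply that to each pitch.
Db3 -> Eb3
Ab3 -> Bb3
E4 -> F#4
E#5 -> F##5
A5 -> B5

Eb3 Bb3 F#4 F##5 B5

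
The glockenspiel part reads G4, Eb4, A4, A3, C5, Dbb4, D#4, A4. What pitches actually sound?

Written C4 on the glockenspiel sounds as C6, a perfect fifteenth higher; apply that shift to every note.
G4 -> G6
Eb4 -> Eb6
A4 -> A6
A3 -> A5
C5 -> C7
Dbb4 -> Dbb6
D#4 -> D#6
A4 -> A6

G6 Eb6 A6 A5 C7 Dbb6 D#6 A6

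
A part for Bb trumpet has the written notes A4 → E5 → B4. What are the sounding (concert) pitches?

G4 D5 A4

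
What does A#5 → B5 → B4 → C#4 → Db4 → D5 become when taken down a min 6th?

A minor sixth down from A#5 gives C##5.
B5: a sixth down reaches D, and 8 semitones makes it D#5.
B4: a sixth down reaches D, and 8 semitones makes it D#4.
C#4 down a minor sixth is E#3.
A minor sixth down from Db4 gives F3.
A minor sixth down from D5 gives F#4.

C##5 D#5 D#4 E#3 F3 F#4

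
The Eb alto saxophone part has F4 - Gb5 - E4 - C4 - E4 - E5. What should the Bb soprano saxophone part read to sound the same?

Bb3 Cb5 A3 F3 A3 A4

First find concert pitch: the Eb alto saxophone sounds a major sixth below written, so F4 Gb5 E4 C4 E4 E5 sounds Ab3 Bbb4 G3 Eb3 G3 G4.
Then write for Bb soprano saxophone: it sounds a major second below written, so the part must be a major second above concert.
Ab3 → Bb3
Bbb4 → Cb5
G3 → A3
Eb3 → F3
G3 → A3
G4 → A4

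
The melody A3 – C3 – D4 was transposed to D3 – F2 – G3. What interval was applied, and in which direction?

down a perfect fifth

Take the first pair: A3 → D3. A to D spans 5 letter names, so the interval is some kind of fifth.
D3 to A3 is 7 semitones, which makes it a perfect fifth; the second version is lower, so the direction is down.
Checking another pair — D4 → G3 — gives the same interval.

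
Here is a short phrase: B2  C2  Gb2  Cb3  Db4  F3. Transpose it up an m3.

B2 gives D3
C2 gives Eb2
Gb2 gives Bbb2
Cb3 gives Ebb3
Db4 gives Fb4
F3 gives Ab3

D3 Eb2 Bbb2 Ebb3 Fb4 Ab3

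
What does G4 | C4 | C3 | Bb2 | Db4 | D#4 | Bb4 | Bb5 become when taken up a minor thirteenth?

Eb6 Ab5 Ab4 Gb4 Bbb5 B5 Gb6 Gb7

G4 → Eb6
C4 → Ab5
C3 → Ab4
Bb2 → Gb4
Db4 → Bbb5
D#4 → B5
Bb4 → Gb6
Bb5 → Gb7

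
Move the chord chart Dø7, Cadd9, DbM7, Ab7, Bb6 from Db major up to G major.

G#ø7 F#add9 GM7 D7 E6

Db major up to G major is an augmented fourth; each chord root moves by that interval while the quality stays the same.
Dø7: root D up an augmented fourth → G#, giving G#ø7.
Cadd9: root C up an augmented fourth → F#, giving F#add9.
DbM7: root Db up an augmented fourth → G, giving GM7.
Ab7: root Ab up an augmented fourth → D, giving D7.
Bb6: root Bb up an augmented fourth → E, giving E6.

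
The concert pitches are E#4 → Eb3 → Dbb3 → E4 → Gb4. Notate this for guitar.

E#5 Eb4 Dbb4 E5 Gb5

The guitar sounds a perfect octave below written, so the written part must be a perfect octave above concert — transpose each note up.
E#4 -> E#5
Eb3 -> Eb4
Dbb3 -> Dbb4
E4 -> E5
Gb4 -> Gb5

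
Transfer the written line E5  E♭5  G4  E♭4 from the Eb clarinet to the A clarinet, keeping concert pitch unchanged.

First find concert pitch: the Eb clarinet sounds a minor third above written, so E5 E♭5 G4 E♭4 sounds G5 Gb5 Bb4 Gb4.
Then write for A clarinet: it sounds a minor third below written, so the part must be a minor third above concert.
G5 → Bb5
Gb5 → Bbb5
Bb4 → Db5
Gb4 → Bbb4

Bb5 Bbb5 Db5 Bbb4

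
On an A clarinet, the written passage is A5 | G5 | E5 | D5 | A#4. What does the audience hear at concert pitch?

Written C4 on the A clarinet sounds as A3, a minor third lower; apply that shift to every note.
A5 becomes F#5
G5 becomes E5
E5 becomes C#5
D5 becomes B4
A#4 becomes F##4

F#5 E5 C#5 B4 F##4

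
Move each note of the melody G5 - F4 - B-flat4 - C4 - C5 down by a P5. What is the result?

C5 Bb3 Eb4 F3 F4

G5 gives C5
F4 gives Bb3
Bb4 gives Eb4
C4 gives F3
C5 gives F4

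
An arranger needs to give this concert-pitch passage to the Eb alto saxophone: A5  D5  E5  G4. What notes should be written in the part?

The Eb alto saxophone sounds a major sixth below written, so the written part must be a major sixth above concert — transpose each note up.
A5 becomes F#6
D5 becomes B5
E5 becomes C#6
G4 becomes E5

F#6 B5 C#6 E5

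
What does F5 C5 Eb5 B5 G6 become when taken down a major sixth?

Ab4 Eb4 Gb4 D5 Bb5

F5 to Ab4
C5 to Eb4
Eb5 to Gb4
B5 to D5
G6 to Bb5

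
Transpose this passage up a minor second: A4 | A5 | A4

A4 becomes Bb4
A5 becomes Bb5
A4 becomes Bb4

Bb4 Bb5 Bb4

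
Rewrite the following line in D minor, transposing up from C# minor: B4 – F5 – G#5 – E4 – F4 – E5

C5 Gb5 A5 F4 Gb4 F5

From C# up to D is a minor second; apply that to each pitch.
B4 → C5
F5 → Gb5
G#5 → A5
E4 → F4
F4 → Gb4
E5 → F5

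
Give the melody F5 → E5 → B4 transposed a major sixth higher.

F5 up a major sixth is D6.
A major sixth up from E5 gives C#6.
B4 up a major sixth is G#5.

D6 C#6 G#5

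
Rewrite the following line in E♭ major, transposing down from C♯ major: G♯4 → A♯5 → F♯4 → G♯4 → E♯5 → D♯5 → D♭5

C♯ major to E♭ major down is an augmented sixth, so every note moves down by that interval.
G#4 becomes Bb3
A#5 becomes C5
F#4 becomes Ab3
G#4 becomes Bb3
E#5 becomes G4
D#5 becomes F4
Db5 becomes Fbb4

Bb3 C5 Ab3 Bb3 G4 F4 Fbb4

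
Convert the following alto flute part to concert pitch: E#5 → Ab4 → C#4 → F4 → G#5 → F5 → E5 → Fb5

B#4 Eb4 G#3 C4 D#5 C5 B4 Cb5

The alto flute sounds a perfect fourth below written, so transpose each written note down a perfect fourth.
E#5 to B#4
Ab4 to Eb4
C#4 to G#3
F4 to C4
G#5 to D#5
F5 to C5
E5 to B4
Fb5 to Cb5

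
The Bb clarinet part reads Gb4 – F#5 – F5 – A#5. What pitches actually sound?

Fb4 E5 Eb5 G#5

The Bb clarinet sounds a major second below written, so transpose each written note down a major second.
Gb4 gives Fb4
F#5 gives E5
F5 gives Eb5
A#5 gives G#5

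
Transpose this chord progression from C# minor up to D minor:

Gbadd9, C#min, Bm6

Abbadd9 Dmin Cm6

C# minor up to D minor is a minor second; each chord root moves by that interval while the quality stays the same.
Gbadd9: root Gb up a minor second → Abb, giving Abbadd9.
C#min: root C# up a minor second → D, giving Dmin.
Bm6: root B up a minor second → C, giving Cm6.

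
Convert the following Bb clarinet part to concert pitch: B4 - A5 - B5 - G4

The Bb clarinet sounds a major second below written, so transpose each written note down a major second.
B4 gives A4
A5 gives G5
B5 gives A5
G4 gives F4

A4 G5 A5 F4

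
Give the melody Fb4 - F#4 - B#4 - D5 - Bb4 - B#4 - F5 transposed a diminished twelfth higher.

Fb4: a twelfth up reaches C, and 18 semitones makes it Cbb6.
F#4: a twelfth up reaches C, and 18 semitones makes it C6.
B#4 up a diminished twelfth is F#6.
A diminished twelfth up from D5 gives Ab6.
A diminished twelfth up from Bb4 gives Fb6.
A diminished twelfth up from B#4 gives F#6.
F5: a twelfth up reaches C, and 18 semitones makes it Cb7.

Cbb6 C6 F#6 Ab6 Fb6 F#6 Cb7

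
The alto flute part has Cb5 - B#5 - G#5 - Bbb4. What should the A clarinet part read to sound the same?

Bbb4 A#5 F#5 Abb4

First find concert pitch: the alto flute sounds a perfect fourth below written, so Cb5 B#5 G#5 Bbb4 sounds Gb4 F##5 D#5 Fb4.
Then write for A clarinet: it sounds a minor third below written, so the part must be a minor third above concert.
Gb4 → Bbb4
F##5 → A#5
D#5 → F#5
Fb4 → Abb4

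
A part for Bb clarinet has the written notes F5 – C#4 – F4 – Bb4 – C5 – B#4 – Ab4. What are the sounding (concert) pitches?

Eb5 B3 Eb4 Ab4 Bb4 A#4 Gb4

Written C4 on the Bb clarinet sounds as Bb3, a major second lower; apply that shift to every note.
F5 to Eb5
C#4 to B3
F4 to Eb4
Bb4 to Ab4
C5 to Bb4
B#4 to A#4
Ab4 to Gb4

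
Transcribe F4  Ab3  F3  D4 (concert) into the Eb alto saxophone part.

D5 F4 D4 B4

Written C4 sounds as Eb3 on the Eb alto saxophone, so concert pitches are written a major sixth up.
F4 gives D5
Ab3 gives F4
F3 gives D4
D4 gives B4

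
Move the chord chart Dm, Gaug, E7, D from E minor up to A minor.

E minor up to A minor is a perfect fourth; each chord root moves by that interval while the quality stays the same.
Dm: root D up a perfect fourth → G, giving Gm.
Gaug: root G up a perfect fourth → C, giving Caug.
E7: root E up a perfect fourth → A, giving A7.
D: root D up a perfect fourth → G, giving G.

Gm Caug A7 G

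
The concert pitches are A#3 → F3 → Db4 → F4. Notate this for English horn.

E#4 C4 Ab4 C5

Written C4 sounds as F3 on the English horn, so concert pitches are written a perfect fifth up.
A#3 becomes E#4
F3 becomes C4
Db4 becomes Ab4
F4 becomes C5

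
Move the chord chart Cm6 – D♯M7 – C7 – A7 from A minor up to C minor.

A minor up to C minor is a minor third; each chord root moves by that interval while the quality stays the same.
Cm6: root C up a minor third → Eb, giving Ebm6.
D♯M7: root D♯ up a minor third → F#, giving F#M7.
C7: root C up a minor third → Eb, giving Eb7.
A7: root A up a minor third → C, giving C7.

Ebm6 F#M7 Eb7 C7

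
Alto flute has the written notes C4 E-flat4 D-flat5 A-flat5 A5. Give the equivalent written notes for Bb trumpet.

First find concert pitch: the alto flute sounds a perfect fourth below written, so C4 E-flat4 D-flat5 A-flat5 A5 sounds G3 Bb3 Ab4 Eb5 E5.
Then write for Bb trumpet: it sounds a major second below written, so the part must be a major second above concert.
G3 → A3
Bb3 → C4
Ab4 → Bb4
Eb5 → F5
E5 → F#5

A3 C4 Bb4 F5 F#5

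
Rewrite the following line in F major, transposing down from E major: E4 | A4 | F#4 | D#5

F3 Bb3 G3 E4

E major to F major down is a major seventh, so every note moves down by that interval.
E4 gives F3
A4 gives Bb3
F#4 gives G3
D#5 gives E4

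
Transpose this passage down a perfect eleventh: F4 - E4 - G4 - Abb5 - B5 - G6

F4 → C3
E4 → B2
G4 → D3
Abb5 → Ebb4
B5 → F#4
G6 → D5

C3 B2 D3 Ebb4 F#4 D5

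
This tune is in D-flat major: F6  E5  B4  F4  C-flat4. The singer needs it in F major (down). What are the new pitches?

A5 G#4 D#4 A3 Eb3

From D-flat down to F is a minor sixth; apply that to each pitch.
F6 gives A5
E5 gives G#4
B4 gives D#4
F4 gives A3
Cb4 gives Eb3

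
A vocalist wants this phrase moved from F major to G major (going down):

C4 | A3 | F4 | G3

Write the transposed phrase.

D3 B2 G3 A2

F major to G major down is a minor seventh, so every note moves down by that interval.
C4 → D3
A3 → B2
F4 → G3
G3 → A2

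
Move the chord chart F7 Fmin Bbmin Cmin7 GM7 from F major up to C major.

C7 Cmin Fmin Gmin7 DM7

F major up to C major is a perfect fifth; each chord root moves by that interval while the quality stays the same.
F7: root F up a perfect fifth → C, giving C7.
Fmin: root F up a perfect fifth → C, giving Cmin.
Bbmin: root Bb up a perfect fifth → F, giving Fmin.
Cmin7: root C up a perfect fifth → G, giving Gmin7.
GM7: root G up a perfect fifth → D, giving DM7.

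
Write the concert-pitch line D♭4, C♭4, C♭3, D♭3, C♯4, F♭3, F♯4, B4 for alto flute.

The alto flute sounds a perfect fourth below written, so the written part must be a perfect fourth above concert — transpose each note up.
Db4 gives Gb4
Cb4 gives Fb4
Cb3 gives Fb3
Db3 gives Gb3
C#4 gives F#4
Fb3 gives Bbb3
F#4 gives B4
B4 gives E5

Gb4 Fb4 Fb3 Gb3 F#4 Bbb3 B4 E5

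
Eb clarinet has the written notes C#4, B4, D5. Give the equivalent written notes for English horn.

B4 A5 C6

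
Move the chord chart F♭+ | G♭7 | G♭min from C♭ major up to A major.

D+ E7 Emin

C♭ major up to A major is an augmented sixth; each chord root moves by that interval while the quality stays the same.
F♭+: root F♭ up an augmented sixth → D, giving D+.
G♭7: root G♭ up an augmented sixth → E, giving E7.
G♭min: root G♭ up an augmented sixth → E, giving Emin.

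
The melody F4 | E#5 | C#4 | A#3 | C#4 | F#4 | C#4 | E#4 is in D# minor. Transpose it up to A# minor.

D# minor to A# minor up is a perfect fifth, so every note moves up by that interval.
F4 gives C5
E#5 gives B#5
C#4 gives G#4
A#3 gives E#4
C#4 gives G#4
F#4 gives C#5
C#4 gives G#4
E#4 gives B#4

C5 B#5 G#4 E#4 G#4 C#5 G#4 B#4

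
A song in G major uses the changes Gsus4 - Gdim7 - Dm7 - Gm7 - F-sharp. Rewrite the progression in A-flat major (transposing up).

G major up to A-flat major is a minor second; each chord root moves by that interval while the quality stays the same.
Gsus4: root G up a minor second → Ab, giving Absus4.
Gdim7: root G up a minor second → Ab, giving Abdim7.
Dm7: root D up a minor second → Eb, giving Ebm7.
Gm7: root G up a minor second → Ab, giving Abm7.
F-sharp: root F-sharp up a minor second → G, giving G.

Absus4 Abdim7 Ebm7 Abm7 G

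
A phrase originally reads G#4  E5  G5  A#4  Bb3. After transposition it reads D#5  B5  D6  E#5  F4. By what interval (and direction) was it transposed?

up a perfect fifth

From G#4 to D#5 is 5 letter names — a fifth of some quality.
G#4 to D#5 is 7 semitones, which makes it a perfect fifth; the second version is higher, so the direction is up.
Checking another pair — Bb3 → F4 — gives the same interval.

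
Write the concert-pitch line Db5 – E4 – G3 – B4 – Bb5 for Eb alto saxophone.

Bb5 C#5 E4 G#5 G6

The Eb alto saxophone sounds a major sixth below written, so the written part must be a major sixth above concert — transpose each note up.
Db5 -> Bb5
E4 -> C#5
G3 -> E4
B4 -> G#5
Bb5 -> G6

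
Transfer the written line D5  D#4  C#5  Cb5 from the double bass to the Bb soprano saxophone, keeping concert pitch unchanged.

First find concert pitch: the double bass sounds a perfect octave below written, so D5 D#4 C#5 Cb5 sounds D4 D#3 C#4 Cb4.
Then write for Bb soprano saxophone: it sounds a major second below written, so the part must be a major second above concert.
D4 → E4
D#3 → E#3
C#4 → D#4
Cb4 → Db4

E4 E#3 D#4 Db4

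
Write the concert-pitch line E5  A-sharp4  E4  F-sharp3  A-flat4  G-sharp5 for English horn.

B5 E#5 B4 C#4 Eb5 D#6

Written C4 sounds as F3 on the English horn, so concert pitches are written a perfect fifth up.
E5 to B5
A#4 to E#5
E4 to B4
F#3 to C#4
Ab4 to Eb5
G#5 to D#6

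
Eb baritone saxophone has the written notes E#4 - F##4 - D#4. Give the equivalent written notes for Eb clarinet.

E#2 F##2 D#2

First find concert pitch: the Eb baritone saxophone sounds a major thirteenth below written, so E#4 F##4 D#4 sounds G#2 A#2 F#2.
Then write for Eb clarinet: it sounds a minor third above written, so the part must be a minor third below concert.
G#2 → E#2
A#2 → F##2
F#2 → D#2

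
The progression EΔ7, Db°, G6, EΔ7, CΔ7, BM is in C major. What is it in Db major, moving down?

FΔ7 Ebb° Ab6 FΔ7 DbΔ7 CM

C major down to Db major is a major seventh; each chord root moves by that interval while the quality stays the same.
EΔ7: root E down a major seventh → F, giving FΔ7.
Db°: root Db down a major seventh → Ebb, giving Ebb°.
G6: root G down a major seventh → Ab, giving Ab6.
EΔ7: root E down a major seventh → F, giving FΔ7.
CΔ7: root C down a major seventh → Db, giving DbΔ7.
BM: root B down a major seventh → C, giving CM.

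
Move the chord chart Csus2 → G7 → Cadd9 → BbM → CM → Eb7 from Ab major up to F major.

Asus2 E7 Aadd9 GM AM C7

Ab major up to F major is a major sixth; each chord root moves by that interval while the quality stays the same.
Csus2: root C up a major sixth → A, giving Asus2.
G7: root G up a major sixth → E, giving E7.
Cadd9: root C up a major sixth → A, giving Aadd9.
BbM: root Bb up a major sixth → G, giving GM.
CM: root C up a major sixth → A, giving AM.
Eb7: root Eb up a major sixth → C, giving C7.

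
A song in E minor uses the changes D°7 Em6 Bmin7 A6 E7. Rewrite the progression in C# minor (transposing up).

B°7 C#m6 G#min7 F#6 C#7

E minor up to C# minor is a major sixth; each chord root moves by that interval while the quality stays the same.
D°7: root D up a major sixth → B, giving B°7.
Em6: root E up a major sixth → C#, giving C#m6.
Bmin7: root B up a major sixth → G#, giving G#min7.
A6: root A up a major sixth → F#, giving F#6.
E7: root E up a major sixth → C#, giving C#7.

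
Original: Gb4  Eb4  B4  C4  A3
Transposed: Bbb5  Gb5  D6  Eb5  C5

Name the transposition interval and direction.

From Gb4 to Bbb5 is 10 letter names — a tenth of some quality.
Gb4 to Bbb5 is 15 semitones, which makes it a minor tenth; the second version is higher, so the direction is up.
Checking another pair — A3 → C5 — gives the same interval.

up a minor tenth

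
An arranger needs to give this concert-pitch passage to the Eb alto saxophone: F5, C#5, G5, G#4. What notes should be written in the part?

The Eb alto saxophone sounds a major sixth below written, so the written part must be a major sixth above concert — transpose each note up.
F5 becomes D6
C#5 becomes A#5
G5 becomes E6
G#4 becomes E#5

D6 A#5 E6 E#5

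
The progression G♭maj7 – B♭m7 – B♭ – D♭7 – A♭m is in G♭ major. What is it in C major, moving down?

Cmaj7 Em7 E G7 Dm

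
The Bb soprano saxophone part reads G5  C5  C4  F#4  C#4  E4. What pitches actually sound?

The Bb soprano saxophone sounds a major second below written, so transpose each written note down a major second.
G5 to F5
C5 to Bb4
C4 to Bb3
F#4 to E4
C#4 to B3
E4 to D4

F5 Bb4 Bb3 E4 B3 D4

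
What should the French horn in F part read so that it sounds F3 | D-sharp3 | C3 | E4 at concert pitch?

C4 A#3 G3 B4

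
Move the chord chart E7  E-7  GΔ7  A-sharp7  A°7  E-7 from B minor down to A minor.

D7 D-7 FΔ7 G#7 G°7 D-7

B minor down to A minor is a major second; each chord root moves by that interval while the quality stays the same.
E7: root E down a major second → D, giving D7.
E-7: root E down a major second → D, giving D-7.
GΔ7: root G down a major second → F, giving FΔ7.
A-sharp7: root A-sharp down a major second → G#, giving G#7.
A°7: root A down a major second → G, giving G°7.
E-7: root E down a major second → D, giving D-7.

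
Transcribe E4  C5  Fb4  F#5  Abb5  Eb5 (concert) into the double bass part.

E5 C6 Fb5 F#6 Abb6 Eb6

The double bass sounds a perfect octave below written, so the written part must be a perfect octave above concert — transpose each note up.
E4 -> E5
C5 -> C6
Fb4 -> Fb5
F#5 -> F#6
Abb5 -> Abb6
Eb5 -> Eb6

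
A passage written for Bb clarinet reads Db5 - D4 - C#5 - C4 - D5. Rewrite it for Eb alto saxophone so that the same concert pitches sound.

Ab5 A4 G#5 G4 A5

First find concert pitch: the Bb clarinet sounds a major second below written, so Db5 D4 C#5 C4 D5 sounds Cb5 C4 B4 Bb3 C5.
Then write for Eb alto saxophone: it sounds a major sixth below written, so the part must be a major sixth above concert.
Cb5 → Ab5
C4 → A4
B4 → G#5
Bb3 → G4
C5 → A5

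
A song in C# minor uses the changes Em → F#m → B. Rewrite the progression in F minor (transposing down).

Abm Bbm Eb

C# minor down to F minor is an augmented fifth; each chord root moves by that interval while the quality stays the same.
Em: root E down an augmented fifth → Ab, giving Abm.
F#m: root F# down an augmented fifth → Bb, giving Bbm.
B: root B down an augmented fifth → Eb, giving Eb.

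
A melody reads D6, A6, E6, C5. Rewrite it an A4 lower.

D6 becomes Ab5
A6 becomes Eb6
E6 becomes Bb5
C5 becomes Gb4

Ab5 Eb6 Bb5 Gb4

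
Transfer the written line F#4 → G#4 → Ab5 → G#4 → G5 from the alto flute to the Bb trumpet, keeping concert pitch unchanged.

First find concert pitch: the alto flute sounds a perfect fourth below written, so F#4 G#4 Ab5 G#4 G5 sounds C#4 D#4 Eb5 D#4 D5.
Then write for Bb trumpet: it sounds a major second below written, so the part must be a major second above concert.
C#4 → D#4
D#4 → E#4
Eb5 → F5
D#4 → E#4
D5 → E5

D#4 E#4 F5 E#4 E5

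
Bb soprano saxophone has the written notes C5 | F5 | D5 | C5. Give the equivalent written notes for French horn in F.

F5 Bb5 G5 F5

First find concert pitch: the Bb soprano saxophone sounds a major second below written, so C5 F5 D5 C5 sounds Bb4 Eb5 C5 Bb4.
Then write for French horn in F: it sounds a perfect fifth below written, so the part must be a perfect fifth above concert.
Bb4 → F5
Eb5 → Bb5
C5 → G5
Bb4 → F5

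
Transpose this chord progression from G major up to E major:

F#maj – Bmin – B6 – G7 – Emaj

D#maj G#min G#6 E7 C#maj

G major up to E major is a major sixth; each chord root moves by that interval while the quality stays the same.
F#maj: root F# up a major sixth → D#, giving D#maj.
Bmin: root B up a major sixth → G#, giving G#min.
B6: root B up a major sixth → G#, giving G#6.
G7: root G up a major sixth → E, giving E7.
Emaj: root E up a major sixth → C#, giving C#maj.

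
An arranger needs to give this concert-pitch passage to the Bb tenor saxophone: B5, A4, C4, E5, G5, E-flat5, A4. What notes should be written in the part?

C#7 B5 D5 F#6 A6 F6 B5

The Bb tenor saxophone sounds a major ninth below written, so the written part must be a major ninth above concert — transpose each note up.
B5 → C#7
A4 → B5
C4 → D5
E5 → F#6
G5 → A6
Eb5 → F6
A4 → B5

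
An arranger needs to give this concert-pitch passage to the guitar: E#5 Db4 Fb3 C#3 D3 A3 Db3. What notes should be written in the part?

The guitar sounds a perfect octave below written, so the written part must be a perfect octave above concert — transpose each note up.
E#5 → E#6
Db4 → Db5
Fb3 → Fb4
C#3 → C#4
D3 → D4
A3 → A4
Db3 → Db4

E#6 Db5 Fb4 C#4 D4 A4 Db4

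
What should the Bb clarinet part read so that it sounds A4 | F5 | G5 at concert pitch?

The Bb clarinet sounds a major second below written, so the written part must be a major second above concert — transpose each note up.
A4 gives B4
F5 gives G5
G5 gives A5

B4 G5 A5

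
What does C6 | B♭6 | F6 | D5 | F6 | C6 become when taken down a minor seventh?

C6 → D5
Bb6 → C6
F6 → G5
D5 → E4
F6 → G5
C6 → D5

D5 C6 G5 E4 G5 D5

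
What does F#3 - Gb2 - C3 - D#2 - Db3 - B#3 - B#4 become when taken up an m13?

D5 Ebb4 Ab4 B3 Bbb4 G#5 G#6

F#3 up a minor thirteenth is D5.
A minor thirteenth up from Gb2 gives Ebb4.
C3 up a minor thirteenth is Ab4.
D#2: a thirteenth up reaches B, and 20 semitones makes it B3.
Db3: a thirteenth up reaches B, and 20 semitones makes it Bbb4.
B#3: a thirteenth up reaches G, and 20 semitones makes it G#5.
B#4 up a minor thirteenth is G#6.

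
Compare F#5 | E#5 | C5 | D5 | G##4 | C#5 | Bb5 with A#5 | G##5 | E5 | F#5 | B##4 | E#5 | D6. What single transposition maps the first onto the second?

From F#5 to A#5 is 3 letter names — a third of some quality.
F#5 to A#5 is 4 semitones, which makes it a major third; the second version is higher, so the direction is up.
Checking another pair — Bb5 → D6 — gives the same interval.

up a major third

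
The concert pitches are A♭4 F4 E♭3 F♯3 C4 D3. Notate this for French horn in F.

Written C4 sounds as F3 on the French horn in F, so concert pitches are written a perfect fifth up.
Ab4 to Eb5
F4 to C5
Eb3 to Bb3
F#3 to C#4
C4 to G4
D3 to A3

Eb5 C5 Bb3 C#4 G4 A3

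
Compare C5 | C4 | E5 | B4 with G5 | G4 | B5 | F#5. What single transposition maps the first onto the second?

From C5 to G5 is 5 letter names — a fifth of some quality.
C5 to G5 is 7 semitones, which makes it a perfect fifth; the second version is higher, so the direction is up.
Checking another pair — B4 → F#5 — gives the same interval.

up a perfect fifth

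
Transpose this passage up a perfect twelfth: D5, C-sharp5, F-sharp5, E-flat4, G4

A6 G#6 C#7 Bb5 D6

D5 → A6
C#5 → G#6
F#5 → C#7
Eb4 → Bb5
G4 → D6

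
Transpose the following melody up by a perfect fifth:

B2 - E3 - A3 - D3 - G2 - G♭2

F#3 B3 E4 A3 D3 Db3

B2 up a perfect fifth is F#3.
A perfect fifth up from E3 gives B3.
A3 up a perfect fifth is E4.
D3: a fifth up reaches A, and 7 semitones makes it A3.
G2: a fifth up reaches D, and 7 semitones makes it D3.
Gb2 up a perfect fifth is Db3.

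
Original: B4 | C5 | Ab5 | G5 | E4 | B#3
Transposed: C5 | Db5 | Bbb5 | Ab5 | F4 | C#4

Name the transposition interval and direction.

up a minor second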